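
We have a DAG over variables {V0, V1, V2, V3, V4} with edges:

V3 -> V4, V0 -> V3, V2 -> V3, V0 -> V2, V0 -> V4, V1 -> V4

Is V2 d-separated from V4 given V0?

No

We examine all 4 paths between V2 and V4:
Path 1: V2 → V3 ← V0 → V4
  V3 is a collider here and neither V3 nor any of its descendants is conditioned on, so the collider stays closed — the path is blocked at V3.
Path 2: V2 → V3 → V4
  V3 is a chain and V3 is not conditioned on — no node blocks this path, so it is active.
Path 3: V2 ← V0 → V3 → V4
  V0 is a fork here and V0 is conditioned on, so the path is blocked at V0.
Path 4: V2 ← V0 → V4
  V0 is a fork here and V0 is conditioned on, so the path is blocked at V0.
At least one path is unblocked, so d-separation fails.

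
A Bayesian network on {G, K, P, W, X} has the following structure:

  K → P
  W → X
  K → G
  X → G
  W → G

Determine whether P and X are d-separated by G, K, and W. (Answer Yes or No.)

Yes

There are 2 undirected paths between P and X; checking each against the conditioning set {G, K, W}:
Path 1: P ← K → G ← W → X
  K is a fork here and K is conditioned on, so the path is blocked at K.
Path 2: P ← K → G ← X
  K is a fork here and K is conditioned on, so the path is blocked at K.
All paths are blocked; P ⊥ X | {G, K, W} holds.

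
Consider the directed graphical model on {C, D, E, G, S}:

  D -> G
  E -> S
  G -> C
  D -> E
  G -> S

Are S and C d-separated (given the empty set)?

There are 2 undirected paths between S and C; checking each against the conditioning set ∅:
Path 1: S ← E ← D → G → C
  E is a chain and E is not conditioned on; D is a fork and D is not conditioned on; G is a chain and G is not conditioned on — no node blocks this path, so it is active.
Path 2: S ← G → C
  G is a fork and G is not conditioned on — no node blocks this path, so it is active.
Because an active path exists, S and C are not d-separated.

No — S and C are not d-separated given ∅.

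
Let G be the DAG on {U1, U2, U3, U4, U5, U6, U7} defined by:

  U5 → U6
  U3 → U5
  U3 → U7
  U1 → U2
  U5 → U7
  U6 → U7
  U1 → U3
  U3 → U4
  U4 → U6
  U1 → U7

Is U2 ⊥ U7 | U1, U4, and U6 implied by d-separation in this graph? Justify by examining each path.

Yes

Enumerating the 6 paths from U2 to U7 and testing each for blocking by {U1, U4, U6}:
Path 1: U2 ← U1 → U3 → U5 → U7
  U1 is a fork here and U1 is conditioned on, so the path is blocked at U1.
Path 2: U2 ← U1 → U3 → U5 → U6 → U7
  U1 is a fork here and U1 is conditioned on, so the path is blocked at U1.
Path 3: U2 ← U1 → U3 → U4 → U6 ← U5 → U7
  U1 is a fork here and U1 is conditioned on, so the path is blocked at U1.
Path 4: U2 ← U1 → U3 → U4 → U6 → U7
  U1 is a fork here and U1 is conditioned on, so the path is blocked at U1.
Path 5: U2 ← U1 → U3 → U7
  U1 is a fork here and U1 is conditioned on, so the path is blocked at U1.
Path 6: U2 ← U1 → U7
  U1 is a fork here and U1 is conditioned on, so the path is blocked at U1.
Since every path is blocked, d-separation holds.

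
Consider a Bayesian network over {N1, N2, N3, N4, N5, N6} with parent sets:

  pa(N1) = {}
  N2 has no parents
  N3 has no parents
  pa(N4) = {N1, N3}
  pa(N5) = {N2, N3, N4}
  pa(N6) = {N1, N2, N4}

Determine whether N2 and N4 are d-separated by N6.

Enumerating the 4 paths from N2 to N4 and testing each for blocking by {N6}:
Path 1: N2 → N6 ← N1 → N4
  N6 is a collider and N6 is conditioned on, which opens it; N1 is a fork and N1 is not conditioned on — no node blocks this path, so it is active.
Path 2: N2 → N6 ← N4
  N6 is a collider and N6 is conditioned on, which opens it — no node blocks this path, so it is active.
Path 3: N2 → N5 ← N4
  N5 is a collider here and neither N5 nor any of its descendants is conditioned on, so the collider stays closed — the path is blocked at N5.
Path 4: N2 → N5 ← N3 → N4
  N5 is a collider here and neither N5 nor any of its descendants is conditioned on, so the collider stays closed — the path is blocked at N5.
At least one path is unblocked, so d-separation fails.

No — N2 and N4 are not d-separated given {N6}.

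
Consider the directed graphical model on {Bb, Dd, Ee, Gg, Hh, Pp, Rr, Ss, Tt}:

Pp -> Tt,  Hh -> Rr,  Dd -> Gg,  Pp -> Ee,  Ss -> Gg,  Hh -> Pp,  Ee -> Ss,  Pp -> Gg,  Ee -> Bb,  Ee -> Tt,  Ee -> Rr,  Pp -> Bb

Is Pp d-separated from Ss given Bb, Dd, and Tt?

Enumerating the 5 paths from Pp to Ss and testing each for blocking by {Bb, Dd, Tt}:
Path 1: Pp ← Hh → Rr ← Ee → Ss
  Rr is a collider here and neither Rr nor any of its descendants is conditioned on, so the collider stays closed — the path is blocked at Rr.
Path 2: Pp → Bb ← Ee → Ss
  Bb is a collider and Bb is conditioned on, which opens it; Ee is a fork and Ee is not conditioned on — no node blocks this path, so it is active.
Path 3: Pp → Ee → Ss
  Ee is a chain and Ee is not conditioned on — no node blocks this path, so it is active.
Path 4: Pp → Tt ← Ee → Ss
  Tt is a collider and Tt is conditioned on, which opens it; Ee is a fork and Ee is not conditioned on — no node blocks this path, so it is active.
Path 5: Pp → Gg ← Ss
  Gg is a collider here and neither Gg nor any of its descendants is conditioned on, so the collider stays closed — the path is blocked at Gg.
Since the path Pp → Bb ← Ee → Ss is active, Pp and Ss are not d-separated given {Bb, Dd, Tt}.

No — Pp and Ss are not d-separated given {Bb, Dd, Tt}.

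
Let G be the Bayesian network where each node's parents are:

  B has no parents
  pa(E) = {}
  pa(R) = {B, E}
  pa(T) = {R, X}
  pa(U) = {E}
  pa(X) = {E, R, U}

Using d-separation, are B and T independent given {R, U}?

No — B and T are not d-separated given {R, U}.

There are 4 undirected paths between B and T; checking each against the conditioning set {R, U}:
Path 1: B → R ← E → X → T
  R is a collider and R is conditioned on, which opens it; E is a fork and E is not conditioned on; X is a chain and X is not conditioned on — no node blocks this path, so it is active.
Path 2: B → R ← E → U → X → T
  U is a chain here and U is conditioned on, so the path is blocked at U.
Path 3: B → R → T
  R is a chain here and R is conditioned on, so the path is blocked at R.
Path 4: B → R → X → T
  R is a chain here and R is conditioned on, so the path is blocked at R.
Since the path B → R ← E → X → T is active, B and T are not d-separated given {R, U}.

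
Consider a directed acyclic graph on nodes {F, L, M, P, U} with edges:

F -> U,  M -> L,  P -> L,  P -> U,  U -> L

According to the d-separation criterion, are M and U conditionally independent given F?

Yes — M and U are d-separated given {F}.

There are 2 undirected paths between M and U; checking each against the conditioning set {F}:
Path 1: M → L ← P → U
  L is a collider here and neither L nor any of its descendants is conditioned on, so the collider stays closed — the path is blocked at L.
Path 2: M → L ← U
  L is a collider here and neither L nor any of its descendants is conditioned on, so the collider stays closed — the path is blocked at L.
Every path is blocked, so M and U are d-separated given {F}.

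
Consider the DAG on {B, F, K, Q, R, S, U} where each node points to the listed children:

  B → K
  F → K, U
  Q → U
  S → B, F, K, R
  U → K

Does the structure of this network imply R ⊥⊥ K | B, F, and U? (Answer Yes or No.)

No

There are 4 undirected paths between R and K; checking each against the conditioning set {B, F, U}:
  1. R ← S → B → K — S:fork[open]; B:chain[blocks] ⇒ blocked
  2. R ← S → F → U → K — S:fork[open]; F:chain[blocks]; U:chain[blocks] ⇒ blocked
  3. R ← S → F → K — S:fork[open]; F:chain[blocks] ⇒ blocked
  4. R ← S → K — S:fork[open] ⇒ active
Since the path R ← S → K is active, R and K are not d-separated given {B, F, U}.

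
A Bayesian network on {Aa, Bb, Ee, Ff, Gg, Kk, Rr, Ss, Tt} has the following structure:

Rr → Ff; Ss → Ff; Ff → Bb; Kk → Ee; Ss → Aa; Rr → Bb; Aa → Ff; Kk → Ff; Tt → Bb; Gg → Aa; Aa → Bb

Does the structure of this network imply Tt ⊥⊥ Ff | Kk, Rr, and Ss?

Yes — Tt and Ff are d-separated given {Kk, Rr, Ss}.

4 paths connect Tt and Ff; each must be blocked for d-separation to hold:
Path 1: Tt → Bb ← Aa ← Ss → Ff
  Bb is a collider here and neither Bb nor any of its descendants is conditioned on, so the collider stays closed — the path is blocked at Bb.
Path 2: Tt → Bb ← Aa → Ff
  Bb is a collider here and neither Bb nor any of its descendants is conditioned on, so the collider stays closed — the path is blocked at Bb.
Path 3: Tt → Bb ← Ff
  Bb is a collider here and neither Bb nor any of its descendants is conditioned on, so the collider stays closed — the path is blocked at Bb.
Path 4: Tt → Bb ← Rr → Ff
  Bb is a collider here and neither Bb nor any of its descendants is conditioned on, so the collider stays closed — the path is blocked at Bb.
All paths are blocked; Tt ⊥ Ff | {Kk, Rr, Ss} holds.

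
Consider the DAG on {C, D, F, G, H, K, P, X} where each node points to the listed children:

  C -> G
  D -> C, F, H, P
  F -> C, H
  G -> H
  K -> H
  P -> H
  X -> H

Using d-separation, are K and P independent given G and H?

We examine all 6 paths between K and P:
Path 1: K → H ← G ← C ← D → P
  G is a chain here and G is conditioned on, so the path is blocked at G.
Path 2: K → H ← G ← C ← F ← D → P
  G is a chain here and G is conditioned on, so the path is blocked at G.
Path 3: K → H ← D → P
  H is a collider and H is conditioned on, which opens it; D is a fork and D is not conditioned on — no node blocks this path, so it is active.
Path 4: K → H ← P
  H is a collider and H is conditioned on, which opens it — no node blocks this path, so it is active.
Path 5: K → H ← F → C ← D → P
  H is a collider and H is conditioned on, which opens it; F is a fork and F is not conditioned on; C is a collider and its descendant H is conditioned on, which opens it; D is a fork and D is not conditioned on — no node blocks this path, so it is active.
Path 6: K → H ← F ← D → P
  H is a collider and H is conditioned on, which opens it; F is a chain and F is not conditioned on; D is a fork and D is not conditioned on — no node blocks this path, so it is active.
At least one path is unblocked, so d-separation fails.

No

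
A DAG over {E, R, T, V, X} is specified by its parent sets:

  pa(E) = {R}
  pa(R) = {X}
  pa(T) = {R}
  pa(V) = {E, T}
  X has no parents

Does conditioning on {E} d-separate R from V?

There are 2 undirected paths between R and V; checking each against the conditioning set {E}:
  1. R → T → V — T:chain[open] ⇒ active
  2. R → E → V — E:chain[blocks] ⇒ blocked
Because an active path exists, R and V are not d-separated.

No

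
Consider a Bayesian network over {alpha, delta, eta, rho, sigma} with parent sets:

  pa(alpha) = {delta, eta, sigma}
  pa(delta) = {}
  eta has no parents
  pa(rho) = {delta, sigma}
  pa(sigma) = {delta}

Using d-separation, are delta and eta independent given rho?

Yes

Enumerating the 3 paths from delta to eta and testing each for blocking by {rho}:
Path 1: delta → alpha ← eta
  alpha is a collider here and neither alpha nor any of its descendants is conditioned on, so the collider stays closed — the path is blocked at alpha.
Path 2: delta → rho ← sigma → alpha ← eta
  alpha is a collider here and neither alpha nor any of its descendants is conditioned on, so the collider stays closed — the path is blocked at alpha.
Path 3: delta → sigma → alpha ← eta
  alpha is a collider here and neither alpha nor any of its descendants is conditioned on, so the collider stays closed — the path is blocked at alpha.
Since every path is blocked, d-separation holds.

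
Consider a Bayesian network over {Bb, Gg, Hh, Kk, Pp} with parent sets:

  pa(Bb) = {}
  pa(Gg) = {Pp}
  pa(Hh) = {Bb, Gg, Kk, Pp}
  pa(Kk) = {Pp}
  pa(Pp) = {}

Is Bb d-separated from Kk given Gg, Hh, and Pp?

Enumerating the 3 paths from Bb to Kk and testing each for blocking by {Gg, Hh, Pp}:
Path 1: Bb → Hh ← Gg ← Pp → Kk
  Gg is a chain here and Gg is conditioned on, so the path is blocked at Gg.
Path 2: Bb → Hh ← Kk
  Hh is a collider and Hh is conditioned on, which opens it — no node blocks this path, so it is active.
Path 3: Bb → Hh ← Pp → Kk
  Pp is a fork here and Pp is conditioned on, so the path is blocked at Pp.
Since the path Bb → Hh ← Kk is active, Bb and Kk are not d-separated given {Gg, Hh, Pp}.

No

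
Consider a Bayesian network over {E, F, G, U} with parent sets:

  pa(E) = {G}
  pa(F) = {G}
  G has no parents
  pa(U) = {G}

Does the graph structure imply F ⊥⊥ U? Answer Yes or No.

There is one path between F and U:
Path 1: F ← G → U
  G is a fork and G is not conditioned on — no node blocks this path, so it is active.
Since the path F ← G → U is active, F and U are not d-separated given ∅.

No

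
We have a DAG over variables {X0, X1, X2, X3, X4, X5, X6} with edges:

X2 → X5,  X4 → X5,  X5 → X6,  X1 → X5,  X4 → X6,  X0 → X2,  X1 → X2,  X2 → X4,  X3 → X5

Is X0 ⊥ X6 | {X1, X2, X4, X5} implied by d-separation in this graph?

There are 6 undirected paths between X0 and X6; checking each against the conditioning set {X1, X2, X4, X5}:
Path 1: X0 → X2 → X5 → X6
  X2 is a chain here and X2 is conditioned on, so the path is blocked at X2.
Path 2: X0 → X2 → X5 ← X4 → X6
  X2 is a chain here and X2 is conditioned on, so the path is blocked at X2.
Path 3: X0 → X2 ← X1 → X5 → X6
  X1 is a fork here and X1 is conditioned on, so the path is blocked at X1.
Path 4: X0 → X2 ← X1 → X5 ← X4 → X6
  X1 is a fork here and X1 is conditioned on, so the path is blocked at X1.
Path 5: X0 → X2 → X4 → X5 → X6
  X2 is a chain here and X2 is conditioned on, so the path is blocked at X2.
Path 6: X0 → X2 → X4 → X6
  X2 is a chain here and X2 is conditioned on, so the path is blocked at X2.
Every path is blocked, so X0 and X6 are d-separated given {X1, X2, X4, X5}.

Yes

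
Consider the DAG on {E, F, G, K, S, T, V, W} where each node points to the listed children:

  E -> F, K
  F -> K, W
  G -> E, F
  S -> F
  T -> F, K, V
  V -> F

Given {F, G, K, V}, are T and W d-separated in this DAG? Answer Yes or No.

We examine all 5 paths between T and W:
Path 1: T → V → F → W
  V is a chain here and V is conditioned on, so the path is blocked at V.
Path 2: T → K ← E ← G → F → W
  G is a fork here and G is conditioned on, so the path is blocked at G.
Path 3: T → K ← E → F → W
  F is a chain here and F is conditioned on, so the path is blocked at F.
Path 4: T → K ← F → W
  F is a fork here and F is conditioned on, so the path is blocked at F.
Path 5: T → F → W
  F is a chain here and F is conditioned on, so the path is blocked at F.
Since every path is blocked, d-separation holds.

Yes — T and W are d-separated given {F, G, K, V}.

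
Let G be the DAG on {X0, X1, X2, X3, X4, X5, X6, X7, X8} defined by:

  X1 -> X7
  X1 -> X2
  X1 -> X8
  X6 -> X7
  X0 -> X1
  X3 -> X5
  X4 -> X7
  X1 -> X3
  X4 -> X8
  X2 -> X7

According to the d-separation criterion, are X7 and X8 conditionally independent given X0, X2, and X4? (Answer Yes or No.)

3 paths connect X7 and X8; each must be blocked for d-separation to hold:
Path 1: X7 ← X4 → X8
  X4 is a fork here and X4 is conditioned on, so the path is blocked at X4.
Path 2: X7 ← X1 → X8
  X1 is a fork and X1 is not conditioned on — no node blocks this path, so it is active.
Path 3: X7 ← X2 ← X1 → X8
  X2 is a chain here and X2 is conditioned on, so the path is blocked at X2.
At least one path is unblocked, so d-separation fails.

No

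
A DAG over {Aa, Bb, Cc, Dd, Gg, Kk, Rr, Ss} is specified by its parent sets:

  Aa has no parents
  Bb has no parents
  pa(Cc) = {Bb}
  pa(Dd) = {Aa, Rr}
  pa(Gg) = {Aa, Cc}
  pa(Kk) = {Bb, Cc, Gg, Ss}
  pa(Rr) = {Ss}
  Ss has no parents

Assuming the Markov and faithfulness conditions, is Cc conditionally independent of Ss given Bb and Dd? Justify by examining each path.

There are 6 undirected paths between Cc and Ss; checking each against the conditioning set {Bb, Dd}:
Path 1: Cc → Gg ← Aa → Dd ← Rr ← Ss
  Gg is a collider here and neither Gg nor any of its descendants is conditioned on, so the collider stays closed — the path is blocked at Gg.
Path 2: Cc → Gg → Kk ← Ss
  Kk is a collider here and neither Kk nor any of its descendants is conditioned on, so the collider stays closed — the path is blocked at Kk.
Path 3: Cc → Kk ← Ss
  Kk is a collider here and neither Kk nor any of its descendants is conditioned on, so the collider stays closed — the path is blocked at Kk.
Path 4: Cc → Kk ← Gg ← Aa → Dd ← Rr ← Ss
  Kk is a collider here and neither Kk nor any of its descendants is conditioned on, so the collider stays closed — the path is blocked at Kk.
Path 5: Cc ← Bb → Kk ← Ss
  Bb is a fork here and Bb is conditioned on, so the path is blocked at Bb.
Path 6: Cc ← Bb → Kk ← Gg ← Aa → Dd ← Rr ← Ss
  Bb is a fork here and Bb is conditioned on, so the path is blocked at Bb.
Since every path is blocked, d-separation holds.

Yes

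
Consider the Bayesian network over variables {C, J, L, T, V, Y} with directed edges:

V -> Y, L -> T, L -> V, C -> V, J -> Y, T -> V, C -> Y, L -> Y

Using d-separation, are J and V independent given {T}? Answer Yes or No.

Yes

We examine all 4 paths between J and V:
Path 1: J → Y ← L → T → V
  Y is a collider here and neither Y nor any of its descendants is conditioned on, so the collider stays closed — the path is blocked at Y.
Path 2: J → Y ← L → V
  Y is a collider here and neither Y nor any of its descendants is conditioned on, so the collider stays closed — the path is blocked at Y.
Path 3: J → Y ← C → V
  Y is a collider here and neither Y nor any of its descendants is conditioned on, so the collider stays closed — the path is blocked at Y.
Path 4: J → Y ← V
  Y is a collider here and neither Y nor any of its descendants is conditioned on, so the collider stays closed — the path is blocked at Y.
All paths are blocked; J ⊥ V | {T} holds.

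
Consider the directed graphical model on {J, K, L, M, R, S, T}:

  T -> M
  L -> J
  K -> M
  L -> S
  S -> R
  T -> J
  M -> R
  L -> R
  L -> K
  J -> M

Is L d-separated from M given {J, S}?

No — L and M are not d-separated given {J, S}.

There are 5 undirected paths between L and M; checking each against the conditioning set {J, S}:
  1. L → J ← T → M — J:collider[open]; T:fork[open] ⇒ active
  2. L → J → M — J:chain[blocks] ⇒ blocked
  3. L → K → M — K:chain[open] ⇒ active
  4. L → R ← M — R:collider[blocks] ⇒ blocked
  5. L → S → R ← M — S:chain[blocks]; R:collider[blocks] ⇒ blocked
Since the path L → J ← T → M is active, L and M are not d-separated given {J, S}.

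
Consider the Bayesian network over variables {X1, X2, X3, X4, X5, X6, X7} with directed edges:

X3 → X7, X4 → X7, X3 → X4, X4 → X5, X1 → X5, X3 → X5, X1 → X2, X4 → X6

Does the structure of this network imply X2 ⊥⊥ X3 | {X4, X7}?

Enumerating the 3 paths from X2 to X3 and testing each for blocking by {X4, X7}:
  1. X2 ← X1 → X5 ← X3 — X1:fork[open]; X5:collider[blocks] ⇒ blocked
  2. X2 ← X1 → X5 ← X4 ← X3 — X1:fork[open]; X5:collider[blocks]; X4:chain[blocks] ⇒ blocked
  3. X2 ← X1 → X5 ← X4 → X7 ← X3 — X1:fork[open]; X5:collider[blocks]; X4:fork[blocks]; X7:collider[open] ⇒ blocked
Every path is blocked, so X2 and X3 are d-separated given {X4, X7}.

Yes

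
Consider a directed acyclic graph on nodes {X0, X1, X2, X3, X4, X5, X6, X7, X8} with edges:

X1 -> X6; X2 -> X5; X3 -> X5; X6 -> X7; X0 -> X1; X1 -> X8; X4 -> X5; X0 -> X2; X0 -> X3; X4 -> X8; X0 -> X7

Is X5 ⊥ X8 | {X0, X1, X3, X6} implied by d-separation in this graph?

We examine all 5 paths between X5 and X8:
Path 1: X5 ← X2 ← X0 → X7 ← X6 ← X1 → X8
  X0 is a fork here and X0 is conditioned on, so the path is blocked at X0.
Path 2: X5 ← X2 ← X0 → X1 → X8
  X0 is a fork here and X0 is conditioned on, so the path is blocked at X0.
Path 3: X5 ← X4 → X8
  X4 is a fork and X4 is not conditioned on — no node blocks this path, so it is active.
Path 4: X5 ← X3 ← X0 → X7 ← X6 ← X1 → X8
  X3 is a chain here and X3 is conditioned on, so the path is blocked at X3.
Path 5: X5 ← X3 ← X0 → X1 → X8
  X3 is a chain here and X3 is conditioned on, so the path is blocked at X3.
Since the path X5 ← X4 → X8 is active, X5 and X8 are not d-separated given {X0, X1, X3, X6}.

No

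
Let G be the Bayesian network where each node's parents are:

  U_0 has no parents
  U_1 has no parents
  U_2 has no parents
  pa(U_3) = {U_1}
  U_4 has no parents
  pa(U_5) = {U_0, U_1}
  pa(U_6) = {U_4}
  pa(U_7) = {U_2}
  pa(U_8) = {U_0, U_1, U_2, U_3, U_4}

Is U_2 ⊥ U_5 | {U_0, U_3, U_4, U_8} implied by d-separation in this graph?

Enumerating the 3 paths from U_2 to U_5 and testing each for blocking by {U_0, U_3, U_4, U_8}:
  1. U_2 → U_8 ← U_1 → U_5 — U_8:collider[open]; U_1:fork[open] ⇒ active
  2. U_2 → U_8 ← U_0 → U_5 — U_8:collider[open]; U_0:fork[blocks] ⇒ blocked
  3. U_2 → U_8 ← U_3 ← U_1 → U_5 — U_8:collider[open]; U_3:chain[blocks]; U_1:fork[open] ⇒ blocked
Since the path U_2 → U_8 ← U_1 → U_5 is active, U_2 and U_5 are not d-separated given {U_0, U_3, U_4, U_8}.

No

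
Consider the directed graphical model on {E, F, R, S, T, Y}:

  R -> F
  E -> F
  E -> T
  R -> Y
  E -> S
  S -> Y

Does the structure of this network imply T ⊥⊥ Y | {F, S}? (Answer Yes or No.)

No

2 paths connect T and Y; each must be blocked for d-separation to hold:
  1. T ← E → S → Y — E:fork[open]; S:chain[blocks] ⇒ blocked
  2. T ← E → F ← R → Y — E:fork[open]; F:collider[open]; R:fork[open] ⇒ active
Because an active path exists, T and Y are not d-separated.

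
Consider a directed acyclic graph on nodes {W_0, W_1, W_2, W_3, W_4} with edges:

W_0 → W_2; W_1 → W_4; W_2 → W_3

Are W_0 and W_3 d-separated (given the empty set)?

No — W_0 and W_3 are not d-separated given ∅.

Only one path connects W_0 and W_3:
  1. W_0 → W_2 → W_3 — W_2:chain[open] ⇒ active
Since the path W_0 → W_2 → W_3 is active, W_0 and W_3 are not d-separated given ∅.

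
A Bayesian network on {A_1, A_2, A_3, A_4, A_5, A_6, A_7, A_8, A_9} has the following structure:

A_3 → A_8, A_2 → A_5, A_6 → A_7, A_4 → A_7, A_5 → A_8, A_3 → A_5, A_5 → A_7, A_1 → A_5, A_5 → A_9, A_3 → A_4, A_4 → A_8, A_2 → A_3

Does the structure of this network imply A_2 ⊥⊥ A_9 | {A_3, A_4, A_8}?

We examine all 6 paths between A_2 and A_9:
Path 1: A_2 → A_3 → A_8 ← A_4 → A_7 ← A_5 → A_9
  A_3 is a chain here and A_3 is conditioned on, so the path is blocked at A_3.
Path 2: A_2 → A_3 → A_8 ← A_5 → A_9
  A_3 is a chain here and A_3 is conditioned on, so the path is blocked at A_3.
Path 3: A_2 → A_3 → A_4 → A_8 ← A_5 → A_9
  A_3 is a chain here and A_3 is conditioned on, so the path is blocked at A_3.
Path 4: A_2 → A_3 → A_4 → A_7 ← A_5 → A_9
  A_3 is a chain here and A_3 is conditioned on, so the path is blocked at A_3.
Path 5: A_2 → A_3 → A_5 → A_9
  A_3 is a chain here and A_3 is conditioned on, so the path is blocked at A_3.
Path 6: A_2 → A_5 → A_9
  A_5 is a chain and A_5 is not conditioned on — no node blocks this path, so it is active.
Because an active path exists, A_2 and A_9 are not d-separated.

No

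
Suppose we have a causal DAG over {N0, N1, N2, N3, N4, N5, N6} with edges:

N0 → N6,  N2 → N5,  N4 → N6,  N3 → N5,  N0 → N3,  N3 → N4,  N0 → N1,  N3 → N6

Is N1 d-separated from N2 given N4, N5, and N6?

3 paths connect N1 and N2; each must be blocked for d-separation to hold:
  1. N1 ← N0 → N3 → N5 ← N2 — N0:fork[open]; N3:chain[open]; N5:collider[open] ⇒ active
  2. N1 ← N0 → N6 ← N3 → N5 ← N2 — N0:fork[open]; N6:collider[open]; N3:fork[open]; N5:collider[open] ⇒ active
  3. N1 ← N0 → N6 ← N4 ← N3 → N5 ← N2 — N0:fork[open]; N6:collider[open]; N4:chain[blocks]; N3:fork[open]; N5:collider[open] ⇒ blocked
At least one path is unblocked, so d-separation fails.

No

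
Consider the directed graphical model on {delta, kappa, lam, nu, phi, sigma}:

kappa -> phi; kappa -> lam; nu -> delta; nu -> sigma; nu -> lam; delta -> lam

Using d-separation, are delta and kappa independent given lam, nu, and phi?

No

We examine all 2 paths between delta and kappa:
Path 1: delta → lam ← kappa
  lam is a collider and lam is conditioned on, which opens it — no node blocks this path, so it is active.
Path 2: delta ← nu → lam ← kappa
  nu is a fork here and nu is conditioned on, so the path is blocked at nu.
At least one path is unblocked, so d-separation fails.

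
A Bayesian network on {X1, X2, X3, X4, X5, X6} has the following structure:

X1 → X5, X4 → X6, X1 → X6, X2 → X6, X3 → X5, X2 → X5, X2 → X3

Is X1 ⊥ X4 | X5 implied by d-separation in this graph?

3 paths connect X1 and X4; each must be blocked for d-separation to hold:
Path 1: X1 → X6 ← X4
  X6 is a collider here and neither X6 nor any of its descendants is conditioned on, so the collider stays closed — the path is blocked at X6.
Path 2: X1 → X5 ← X3 ← X2 → X6 ← X4
  X6 is a collider here and neither X6 nor any of its descendants is conditioned on, so the collider stays closed — the path is blocked at X6.
Path 3: X1 → X5 ← X2 → X6 ← X4
  X6 is a collider here and neither X6 nor any of its descendants is conditioned on, so the collider stays closed — the path is blocked at X6.
Since every path is blocked, d-separation holds.

Yes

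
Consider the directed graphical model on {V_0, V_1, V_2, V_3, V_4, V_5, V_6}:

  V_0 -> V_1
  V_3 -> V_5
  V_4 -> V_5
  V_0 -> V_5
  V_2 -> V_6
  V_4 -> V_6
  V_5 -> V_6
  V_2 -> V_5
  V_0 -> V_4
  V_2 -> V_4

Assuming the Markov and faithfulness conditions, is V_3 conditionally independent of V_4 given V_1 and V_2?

Yes

We examine all 6 paths between V_3 and V_4:
Path 1: V_3 → V_5 → V_6 ← V_4
  V_6 is a collider here and neither V_6 nor any of its descendants is conditioned on, so the collider stays closed — the path is blocked at V_6.
Path 2: V_3 → V_5 → V_6 ← V_2 → V_4
  V_6 is a collider here and neither V_6 nor any of its descendants is conditioned on, so the collider stays closed — the path is blocked at V_6.
Path 3: V_3 → V_5 ← V_0 → V_4
  V_5 is a collider here and neither V_5 nor any of its descendants is conditioned on, so the collider stays closed — the path is blocked at V_5.
Path 4: V_3 → V_5 ← V_4
  V_5 is a collider here and neither V_5 nor any of its descendants is conditioned on, so the collider stays closed — the path is blocked at V_5.
Path 5: V_3 → V_5 ← V_2 → V_6 ← V_4
  V_5 is a collider here and neither V_5 nor any of its descendants is conditioned on, so the collider stays closed — the path is blocked at V_5.
Path 6: V_3 → V_5 ← V_2 → V_4
  V_5 is a collider here and neither V_5 nor any of its descendants is conditioned on, so the collider stays closed — the path is blocked at V_5.
Every path is blocked, so V_3 and V_4 are d-separated given {V_1, V_2}.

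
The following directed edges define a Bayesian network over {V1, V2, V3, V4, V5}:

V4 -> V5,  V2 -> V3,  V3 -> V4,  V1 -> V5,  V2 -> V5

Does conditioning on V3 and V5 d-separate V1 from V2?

No

Enumerating the 2 paths from V1 to V2 and testing each for blocking by {V3, V5}:
Path 1: V1 → V5 ← V4 ← V3 ← V2
  V3 is a chain here and V3 is conditioned on, so the path is blocked at V3.
Path 2: V1 → V5 ← V2
  V5 is a collider and V5 is conditioned on, which opens it — no node blocks this path, so it is active.
Because an active path exists, V1 and V2 are not d-separated.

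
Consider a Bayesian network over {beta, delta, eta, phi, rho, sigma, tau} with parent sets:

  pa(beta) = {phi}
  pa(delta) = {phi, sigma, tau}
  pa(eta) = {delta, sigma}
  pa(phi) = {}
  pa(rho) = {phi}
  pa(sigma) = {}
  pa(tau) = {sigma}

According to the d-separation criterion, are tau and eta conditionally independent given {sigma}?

4 paths connect tau and eta; each must be blocked for d-separation to hold:
  1. tau → delta ← sigma → eta — delta:collider[blocks]; sigma:fork[blocks] ⇒ blocked
  2. tau → delta → eta — delta:chain[open] ⇒ active
  3. tau ← sigma → delta → eta — sigma:fork[blocks]; delta:chain[open] ⇒ blocked
  4. tau ← sigma → eta — sigma:fork[blocks] ⇒ blocked
At least one path is unblocked, so d-separation fails.

No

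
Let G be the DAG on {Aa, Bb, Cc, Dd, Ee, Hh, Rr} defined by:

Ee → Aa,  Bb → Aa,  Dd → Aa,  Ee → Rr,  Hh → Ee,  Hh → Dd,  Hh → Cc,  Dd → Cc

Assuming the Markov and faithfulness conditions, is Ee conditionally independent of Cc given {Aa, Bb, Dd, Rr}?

No

There are 4 undirected paths between Ee and Cc; checking each against the conditioning set {Aa, Bb, Dd, Rr}:
Path 1: Ee ← Hh → Dd → Cc
  Dd is a chain here and Dd is conditioned on, so the path is blocked at Dd.
Path 2: Ee ← Hh → Cc
  Hh is a fork and Hh is not conditioned on — no node blocks this path, so it is active.
Path 3: Ee → Aa ← Dd → Cc
  Dd is a fork here and Dd is conditioned on, so the path is blocked at Dd.
Path 4: Ee → Aa ← Dd ← Hh → Cc
  Dd is a chain here and Dd is conditioned on, so the path is blocked at Dd.
Because an active path exists, Ee and Cc are not d-separated.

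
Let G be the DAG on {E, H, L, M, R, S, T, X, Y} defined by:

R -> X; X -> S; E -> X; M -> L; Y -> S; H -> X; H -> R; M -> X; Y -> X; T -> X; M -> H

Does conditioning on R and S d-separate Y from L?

6 paths connect Y and L; each must be blocked for d-separation to hold:
Path 1: Y → X ← M → L
  X is a collider and its descendant S is conditioned on, which opens it; M is a fork and M is not conditioned on — no node blocks this path, so it is active.
Path 2: Y → X ← R ← H ← M → L
  R is a chain here and R is conditioned on, so the path is blocked at R.
Path 3: Y → X ← H ← M → L
  X is a collider and its descendant S is conditioned on, which opens it; H is a chain and H is not conditioned on; M is a fork and M is not conditioned on — no node blocks this path, so it is active.
Path 4: Y → S ← X ← M → L
  S is a collider and S is conditioned on, which opens it; X is a chain and X is not conditioned on; M is a fork and M is not conditioned on — no node blocks this path, so it is active.
Path 5: Y → S ← X ← R ← H ← M → L
  R is a chain here and R is conditioned on, so the path is blocked at R.
Path 6: Y → S ← X ← H ← M → L
  S is a collider and S is conditioned on, which opens it; X is a chain and X is not conditioned on; H is a chain and H is not conditioned on; M is a fork and M is not conditioned on — no node blocks this path, so it is active.
At least one path is unblocked, so d-separation fails.

No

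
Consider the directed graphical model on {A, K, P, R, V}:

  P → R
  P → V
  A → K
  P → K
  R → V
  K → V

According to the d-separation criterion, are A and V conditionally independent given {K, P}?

Yes — A and V are d-separated given {K, P}.

We examine all 3 paths between A and V:
  1. A → K ← P → R → V — K:collider[open]; P:fork[blocks]; R:chain[open] ⇒ blocked
  2. A → K ← P → V — K:collider[open]; P:fork[blocks] ⇒ blocked
  3. A → K → V — K:chain[blocks] ⇒ blocked
Since every path is blocked, d-separation holds.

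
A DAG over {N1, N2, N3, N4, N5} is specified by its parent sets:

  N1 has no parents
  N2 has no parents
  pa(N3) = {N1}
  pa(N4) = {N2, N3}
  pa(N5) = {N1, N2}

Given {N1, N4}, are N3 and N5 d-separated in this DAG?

We examine all 2 paths between N3 and N5:
Path 1: N3 → N4 ← N2 → N5
  N4 is a collider and N4 is conditioned on, which opens it; N2 is a fork and N2 is not conditioned on — no node blocks this path, so it is active.
Path 2: N3 ← N1 → N5
  N1 is a fork here and N1 is conditioned on, so the path is blocked at N1.
At least one path is unblocked, so d-separation fails.

No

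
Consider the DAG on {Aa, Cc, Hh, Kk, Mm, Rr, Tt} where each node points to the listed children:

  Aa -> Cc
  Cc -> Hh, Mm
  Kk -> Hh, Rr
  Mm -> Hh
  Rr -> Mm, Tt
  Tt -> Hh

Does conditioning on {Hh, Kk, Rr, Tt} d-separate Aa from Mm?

No

We examine all 4 paths between Aa and Mm:
Path 1: Aa → Cc → Hh ← Tt ← Rr → Mm
  Tt is a chain here and Tt is conditioned on, so the path is blocked at Tt.
Path 2: Aa → Cc → Hh ← Kk → Rr → Mm
  Kk is a fork here and Kk is conditioned on, so the path is blocked at Kk.
Path 3: Aa → Cc → Hh ← Mm
  Cc is a chain and Cc is not conditioned on; Hh is a collider and Hh is conditioned on, which opens it — no node blocks this path, so it is active.
Path 4: Aa → Cc → Mm
  Cc is a chain and Cc is not conditioned on — no node blocks this path, so it is active.
At least one path is unblocked, so d-separation fails.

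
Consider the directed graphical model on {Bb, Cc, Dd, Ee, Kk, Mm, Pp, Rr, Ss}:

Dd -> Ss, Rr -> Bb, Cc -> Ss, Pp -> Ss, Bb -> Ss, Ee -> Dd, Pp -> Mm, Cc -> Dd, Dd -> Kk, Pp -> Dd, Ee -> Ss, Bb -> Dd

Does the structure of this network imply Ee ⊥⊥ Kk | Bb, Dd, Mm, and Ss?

5 paths connect Ee and Kk; each must be blocked for d-separation to hold:
Path 1: Ee → Ss ← Cc → Dd → Kk
  Dd is a chain here and Dd is conditioned on, so the path is blocked at Dd.
Path 2: Ee → Ss ← Pp → Dd → Kk
  Dd is a chain here and Dd is conditioned on, so the path is blocked at Dd.
Path 3: Ee → Ss ← Bb → Dd → Kk
  Bb is a fork here and Bb is conditioned on, so the path is blocked at Bb.
Path 4: Ee → Ss ← Dd → Kk
  Dd is a fork here and Dd is conditioned on, so the path is blocked at Dd.
Path 5: Ee → Dd → Kk
  Dd is a chain here and Dd is conditioned on, so the path is blocked at Dd.
Every path is blocked, so Ee and Kk are d-separated given {Bb, Dd, Mm, Ss}.

Yes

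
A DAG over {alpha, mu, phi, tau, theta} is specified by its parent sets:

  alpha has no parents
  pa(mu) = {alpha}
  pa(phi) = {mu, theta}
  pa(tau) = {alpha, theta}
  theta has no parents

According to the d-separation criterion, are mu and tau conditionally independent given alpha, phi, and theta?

Enumerating the 2 paths from mu to tau and testing each for blocking by {alpha, phi, theta}:
  1. mu → phi ← theta → tau — phi:collider[open]; theta:fork[blocks] ⇒ blocked
  2. mu ← alpha → tau — alpha:fork[blocks] ⇒ blocked
Every path is blocked, so mu and tau are d-separated given {alpha, phi, theta}.

Yes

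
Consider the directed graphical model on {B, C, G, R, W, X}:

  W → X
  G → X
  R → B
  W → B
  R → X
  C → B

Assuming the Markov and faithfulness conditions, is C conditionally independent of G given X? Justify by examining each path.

There are 2 undirected paths between C and G; checking each against the conditioning set {X}:
  1. C → B ← W → X ← G — B:collider[blocks]; W:fork[open]; X:collider[open] ⇒ blocked
  2. C → B ← R → X ← G — B:collider[blocks]; R:fork[open]; X:collider[open] ⇒ blocked
Every path is blocked, so C and G are d-separated given {X}.

Yes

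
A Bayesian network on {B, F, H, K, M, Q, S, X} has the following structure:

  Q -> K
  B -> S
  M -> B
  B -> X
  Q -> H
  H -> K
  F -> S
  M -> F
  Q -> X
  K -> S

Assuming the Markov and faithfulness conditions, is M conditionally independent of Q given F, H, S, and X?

No

Enumerating the 6 paths from M to Q and testing each for blocking by {F, H, S, X}:
  1. M → B → X ← Q — B:chain[open]; X:collider[open] ⇒ active
  2. M → B → S ← K ← H ← Q — B:chain[open]; S:collider[open]; K:chain[open]; H:chain[blocks] ⇒ blocked
  3. M → B → S ← K ← Q — B:chain[open]; S:collider[open]; K:chain[open] ⇒ active
  4. M → F → S ← B → X ← Q — F:chain[blocks]; S:collider[open]; B:fork[open]; X:collider[open] ⇒ blocked
  5. M → F → S ← K ← H ← Q — F:chain[blocks]; S:collider[open]; K:chain[open]; H:chain[blocks] ⇒ blocked
  6. M → F → S ← K ← Q — F:chain[blocks]; S:collider[open]; K:chain[open] ⇒ blocked
Because an active path exists, M and Q are not d-separated.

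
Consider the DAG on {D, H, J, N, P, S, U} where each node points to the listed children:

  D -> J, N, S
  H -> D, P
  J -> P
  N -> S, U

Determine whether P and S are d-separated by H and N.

Enumerating the 4 paths from P to S and testing each for blocking by {H, N}:
Path 1: P ← H → D → N → S
  H is a fork here and H is conditioned on, so the path is blocked at H.
Path 2: P ← H → D → S
  H is a fork here and H is conditioned on, so the path is blocked at H.
Path 3: P ← J ← D → N → S
  N is a chain here and N is conditioned on, so the path is blocked at N.
Path 4: P ← J ← D → S
  J is a chain and J is not conditioned on; D is a fork and D is not conditioned on — no node blocks this path, so it is active.
At least one path is unblocked, so d-separation fails.

No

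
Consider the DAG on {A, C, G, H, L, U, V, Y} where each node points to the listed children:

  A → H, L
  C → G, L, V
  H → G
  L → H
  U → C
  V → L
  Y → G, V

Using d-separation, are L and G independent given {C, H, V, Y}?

Enumerating the 6 paths from L to G and testing each for blocking by {C, H, V, Y}:
Path 1: L ← V ← C → G
  V is a chain here and V is conditioned on, so the path is blocked at V.
Path 2: L ← V ← Y → G
  V is a chain here and V is conditioned on, so the path is blocked at V.
Path 3: L → H → G
  H is a chain here and H is conditioned on, so the path is blocked at H.
Path 4: L ← A → H → G
  H is a chain here and H is conditioned on, so the path is blocked at H.
Path 5: L ← C → V ← Y → G
  C is a fork here and C is conditioned on, so the path is blocked at C.
Path 6: L ← C → G
  C is a fork here and C is conditioned on, so the path is blocked at C.
Every path is blocked, so L and G are d-separated given {C, H, V, Y}.

Yes — L and G are d-separated given {C, H, V, Y}.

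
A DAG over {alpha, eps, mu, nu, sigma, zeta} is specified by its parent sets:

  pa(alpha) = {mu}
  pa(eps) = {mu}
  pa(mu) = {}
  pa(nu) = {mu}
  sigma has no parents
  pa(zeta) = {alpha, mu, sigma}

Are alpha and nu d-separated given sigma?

There are 2 undirected paths between alpha and nu; checking each against the conditioning set {sigma}:
Path 1: alpha ← mu → nu
  mu is a fork and mu is not conditioned on — no node blocks this path, so it is active.
Path 2: alpha → zeta ← mu → nu
  zeta is a collider here and neither zeta nor any of its descendants is conditioned on, so the collider stays closed — the path is blocked at zeta.
Since the path alpha ← mu → nu is active, alpha and nu are not d-separated given {sigma}.

No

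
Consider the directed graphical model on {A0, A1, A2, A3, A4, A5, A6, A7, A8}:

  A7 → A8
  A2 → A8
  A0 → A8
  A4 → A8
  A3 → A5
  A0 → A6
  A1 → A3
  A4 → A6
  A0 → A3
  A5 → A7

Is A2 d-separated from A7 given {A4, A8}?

No

Enumerating the 3 paths from A2 to A7 and testing each for blocking by {A4, A8}:
Path 1: A2 → A8 ← A7
  A8 is a collider and A8 is conditioned on, which opens it — no node blocks this path, so it is active.
Path 2: A2 → A8 ← A4 → A6 ← A0 → A3 → A5 → A7
  A4 is a fork here and A4 is conditioned on, so the path is blocked at A4.
Path 3: A2 → A8 ← A0 → A3 → A5 → A7
  A8 is a collider and A8 is conditioned on, which opens it; A0 is a fork and A0 is not conditioned on; A3 is a chain and A3 is not conditioned on; A5 is a chain and A5 is not conditioned on — no node blocks this path, so it is active.
Since the path A2 → A8 ← A7 is active, A2 and A7 are not d-separated given {A4, A8}.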